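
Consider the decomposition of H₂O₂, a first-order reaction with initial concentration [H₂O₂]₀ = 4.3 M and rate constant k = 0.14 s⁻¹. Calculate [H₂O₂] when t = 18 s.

0.346 M

Step 1: For a first-order reaction: [H₂O₂] = [H₂O₂]₀ × e^(-kt)
Step 2: [H₂O₂] = 4.3 × e^(-0.14 × 18)
Step 3: [H₂O₂] = 4.3 × e^(-2.52)
Step 4: [H₂O₂] = 4.3 × 0.0804596 = 0.346 M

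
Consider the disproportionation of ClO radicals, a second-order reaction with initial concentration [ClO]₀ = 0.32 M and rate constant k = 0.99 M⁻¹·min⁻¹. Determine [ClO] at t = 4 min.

0.1411 M

Step 1: For a second-order reaction: 1/[ClO] = 1/[ClO]₀ + kt
Step 2: 1/[ClO] = 1/0.32 + 0.99 × 4
Step 3: 1/[ClO] = 3.125 + 3.96 = 7.085
Step 4: [ClO] = 1/7.085 = 0.1411 M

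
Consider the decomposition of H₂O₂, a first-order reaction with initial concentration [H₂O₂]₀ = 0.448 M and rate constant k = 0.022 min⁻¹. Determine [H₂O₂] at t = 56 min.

0.1307 M

Step 1: For a first-order reaction: [H₂O₂] = [H₂O₂]₀ × e^(-kt)
Step 2: [H₂O₂] = 0.448 × e^(-0.022 × 56)
Step 3: [H₂O₂] = 0.448 × e^(-1.232)
Step 4: [H₂O₂] = 0.448 × 0.291709 = 0.1307 M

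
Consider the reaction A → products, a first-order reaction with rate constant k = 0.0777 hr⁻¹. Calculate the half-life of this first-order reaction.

8.921 hr

Step 1: For a first-order reaction, t₁/₂ = ln(2)/k
Step 2: t₁/₂ = ln(2)/0.0777
Step 3: t₁/₂ = 0.6931/0.0777 = 8.921 hr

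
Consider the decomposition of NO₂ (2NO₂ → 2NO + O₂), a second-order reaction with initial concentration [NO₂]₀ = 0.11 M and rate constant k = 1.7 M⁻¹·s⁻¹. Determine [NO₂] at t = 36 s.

0.01423 M

Step 1: For a second-order reaction: 1/[NO₂] = 1/[NO₂]₀ + kt
Step 2: 1/[NO₂] = 1/0.11 + 1.7 × 36
Step 3: 1/[NO₂] = 9.091 + 61.2 = 70.29
Step 4: [NO₂] = 1/70.29 = 0.01423 M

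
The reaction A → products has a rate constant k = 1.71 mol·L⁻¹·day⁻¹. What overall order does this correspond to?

zeroth order (0)

Step 1: The units of k for an nth-order reaction are (concentration)^(1-n)·(time)⁻¹.
Step 2: Here k has units mol·L⁻¹·day⁻¹, so the concentration exponent is 1.
Step 3: 1 - n = 1 ⇒ n = 0. The reaction is zeroth order.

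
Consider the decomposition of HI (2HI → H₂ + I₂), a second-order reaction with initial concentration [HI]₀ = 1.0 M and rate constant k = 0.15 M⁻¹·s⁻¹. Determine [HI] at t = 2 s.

0.7692 M

Step 1: For a second-order reaction: 1/[HI] = 1/[HI]₀ + kt
Step 2: 1/[HI] = 1/1.0 + 0.15 × 2
Step 3: 1/[HI] = 1 + 0.3 = 1.3
Step 4: [HI] = 1/1.3 = 0.7692 M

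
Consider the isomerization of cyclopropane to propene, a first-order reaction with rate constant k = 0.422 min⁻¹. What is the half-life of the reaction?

1.643 min

Step 1: For a first-order reaction, t₁/₂ = ln(2)/k
Step 2: t₁/₂ = ln(2)/0.422
Step 3: t₁/₂ = 0.6931/0.422 = 1.643 min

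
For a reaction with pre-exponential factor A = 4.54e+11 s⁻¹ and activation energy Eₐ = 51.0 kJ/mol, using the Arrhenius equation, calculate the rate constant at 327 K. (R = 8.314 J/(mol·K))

3.24e+03 s⁻¹

Step 1: Use the Arrhenius equation: k = A × exp(-Eₐ/RT)
Step 2: Convert Eₐ to J/mol: 51.0 kJ/mol = 51000 J/mol
Step 3: Calculate the exponent: -Eₐ/(RT) = -51000/(8.314 × 327) = -18.75912
Step 4: k = 4.54e+11 × exp(-18.75912)
Step 5: k = 4.54e+11 × 7.12882e-09 = 3.2365e+03 s⁻¹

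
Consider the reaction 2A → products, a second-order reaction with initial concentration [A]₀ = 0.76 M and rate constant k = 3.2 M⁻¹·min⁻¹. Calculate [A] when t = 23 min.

0.01335 M

Step 1: For a second-order reaction: 1/[A] = 1/[A]₀ + kt
Step 2: 1/[A] = 1/0.76 + 3.2 × 23
Step 3: 1/[A] = 1.316 + 73.6 = 74.92
Step 4: [A] = 1/74.92 = 0.01335 M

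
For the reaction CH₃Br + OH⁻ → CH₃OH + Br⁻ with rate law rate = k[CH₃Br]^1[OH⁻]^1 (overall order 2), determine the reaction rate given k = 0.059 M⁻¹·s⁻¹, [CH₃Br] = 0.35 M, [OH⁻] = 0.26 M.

0.005369 M/s

Step 1: The rate law is rate = k[CH₃Br]^1[OH⁻]^1, overall order = 1+1 = 2
Step 2: Substitute values: rate = 0.059 × (0.35)^1 × (0.26)^1
Step 3: rate = 0.059 × 0.35 × 0.26 = 0.005369 M/s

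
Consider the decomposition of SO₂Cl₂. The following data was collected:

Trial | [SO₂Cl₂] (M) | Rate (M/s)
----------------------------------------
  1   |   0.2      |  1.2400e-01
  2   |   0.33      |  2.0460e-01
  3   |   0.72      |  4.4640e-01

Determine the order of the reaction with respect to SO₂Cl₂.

first order (1)

Step 1: Compare trials to find order n where rate₂/rate₁ = ([SO₂Cl₂]₂/[SO₂Cl₂]₁)^n
Step 2: rate₂/rate₁ = 2.0460e-01/1.2400e-01 = 1.65
Step 3: [SO₂Cl₂]₂/[SO₂Cl₂]₁ = 0.33/0.2 = 1.65
Step 4: n = ln(1.65)/ln(1.65) = 1.00 ≈ 1
Step 5: The reaction is first order in SO₂Cl₂.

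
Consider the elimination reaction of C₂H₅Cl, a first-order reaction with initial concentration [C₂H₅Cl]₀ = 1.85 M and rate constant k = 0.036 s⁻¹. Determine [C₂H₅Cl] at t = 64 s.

0.1847 M

Step 1: For a first-order reaction: [C₂H₅Cl] = [C₂H₅Cl]₀ × e^(-kt)
Step 2: [C₂H₅Cl] = 1.85 × e^(-0.036 × 64)
Step 3: [C₂H₅Cl] = 1.85 × e^(-2.304)
Step 4: [C₂H₅Cl] = 1.85 × 0.0998586 = 0.1847 M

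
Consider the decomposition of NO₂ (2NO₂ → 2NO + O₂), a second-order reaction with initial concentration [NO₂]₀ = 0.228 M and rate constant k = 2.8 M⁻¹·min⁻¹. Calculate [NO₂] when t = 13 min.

0.02452 M

Step 1: For a second-order reaction: 1/[NO₂] = 1/[NO₂]₀ + kt
Step 2: 1/[NO₂] = 1/0.228 + 2.8 × 13
Step 3: 1/[NO₂] = 4.386 + 36.4 = 40.79
Step 4: [NO₂] = 1/40.79 = 0.02452 M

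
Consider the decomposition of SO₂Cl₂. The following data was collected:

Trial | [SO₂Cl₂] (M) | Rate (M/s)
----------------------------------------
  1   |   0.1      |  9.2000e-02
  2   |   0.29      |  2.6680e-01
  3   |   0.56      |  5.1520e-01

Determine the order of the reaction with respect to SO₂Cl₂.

first order (1)

Step 1: Compare trials to find order n where rate₂/rate₁ = ([SO₂Cl₂]₂/[SO₂Cl₂]₁)^n
Step 2: rate₂/rate₁ = 2.6680e-01/9.2000e-02 = 2.9
Step 3: [SO₂Cl₂]₂/[SO₂Cl₂]₁ = 0.29/0.1 = 2.9
Step 4: n = ln(2.9)/ln(2.9) = 1.00 ≈ 1
Step 5: The reaction is first order in SO₂Cl₂.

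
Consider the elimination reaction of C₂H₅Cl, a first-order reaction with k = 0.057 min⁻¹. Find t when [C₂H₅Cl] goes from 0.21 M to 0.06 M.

21.98 min

Step 1: For first-order: t = ln([C₂H₅Cl]₀/[C₂H₅Cl])/k
Step 2: t = ln(0.21/0.06)/0.057
Step 3: t = ln(3.5)/0.057
Step 4: t = 1.253/0.057 = 21.98 min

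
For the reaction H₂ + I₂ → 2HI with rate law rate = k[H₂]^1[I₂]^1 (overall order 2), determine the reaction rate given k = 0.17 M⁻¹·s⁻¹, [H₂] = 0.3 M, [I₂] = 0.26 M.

0.01326 M/s

Step 1: The rate law is rate = k[H₂]^1[I₂]^1, overall order = 1+1 = 2
Step 2: Substitute values: rate = 0.17 × (0.3)^1 × (0.26)^1
Step 3: rate = 0.17 × 0.3 × 0.26 = 0.01326 M/s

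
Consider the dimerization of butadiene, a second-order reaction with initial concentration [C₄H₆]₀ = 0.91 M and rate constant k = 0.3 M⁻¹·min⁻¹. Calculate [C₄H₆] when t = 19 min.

0.1471 M

Step 1: For a second-order reaction: 1/[C₄H₆] = 1/[C₄H₆]₀ + kt
Step 2: 1/[C₄H₆] = 1/0.91 + 0.3 × 19
Step 3: 1/[C₄H₆] = 1.099 + 5.7 = 6.799
Step 4: [C₄H₆] = 1/6.799 = 0.1471 M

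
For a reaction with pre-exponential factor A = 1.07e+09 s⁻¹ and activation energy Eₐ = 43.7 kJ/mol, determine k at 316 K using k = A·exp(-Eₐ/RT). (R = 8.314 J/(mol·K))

6.39e+01 s⁻¹

Step 1: Use the Arrhenius equation: k = A × exp(-Eₐ/RT)
Step 2: Convert Eₐ to J/mol: 43.7 kJ/mol = 43700 J/mol
Step 3: Calculate the exponent: -Eₐ/(RT) = -43700/(8.314 × 316) = -16.63353
Step 4: k = 1.07e+09 × exp(-16.63353)
Step 5: k = 1.07e+09 × 5.97241e-08 = 6.3905e+01 s⁻¹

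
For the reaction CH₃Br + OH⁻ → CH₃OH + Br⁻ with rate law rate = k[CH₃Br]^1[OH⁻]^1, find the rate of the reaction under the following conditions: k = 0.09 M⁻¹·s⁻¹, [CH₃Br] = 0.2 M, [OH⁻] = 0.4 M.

0.0072 M/s

Step 1: The rate law is rate = k[CH₃Br]^1[OH⁻]^1
Step 2: Substitute: rate = 0.09 × (0.2)^1 × (0.4)^1
Step 3: rate = 0.09 × 0.2 × 0.4 = 0.0072 M/s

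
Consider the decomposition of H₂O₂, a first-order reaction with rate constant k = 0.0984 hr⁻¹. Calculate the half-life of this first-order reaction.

7.044 hr

Step 1: For a first-order reaction, t₁/₂ = ln(2)/k
Step 2: t₁/₂ = ln(2)/0.0984
Step 3: t₁/₂ = 0.6931/0.0984 = 7.044 hr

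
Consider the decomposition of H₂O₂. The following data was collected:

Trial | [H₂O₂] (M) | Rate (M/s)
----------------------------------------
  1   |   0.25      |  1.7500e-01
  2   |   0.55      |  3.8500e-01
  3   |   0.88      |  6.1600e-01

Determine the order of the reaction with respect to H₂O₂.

first order (1)

Step 1: Compare trials to find order n where rate₂/rate₁ = ([H₂O₂]₂/[H₂O₂]₁)^n
Step 2: rate₂/rate₁ = 3.8500e-01/1.7500e-01 = 2.2
Step 3: [H₂O₂]₂/[H₂O₂]₁ = 0.55/0.25 = 2.2
Step 4: n = ln(2.2)/ln(2.2) = 1.00 ≈ 1
Step 5: The reaction is first order in H₂O₂.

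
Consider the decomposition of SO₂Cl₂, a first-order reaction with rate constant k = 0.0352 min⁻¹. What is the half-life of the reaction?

19.69 min

Step 1: For a first-order reaction, t₁/₂ = ln(2)/k
Step 2: t₁/₂ = ln(2)/0.0352
Step 3: t₁/₂ = 0.6931/0.0352 = 19.69 min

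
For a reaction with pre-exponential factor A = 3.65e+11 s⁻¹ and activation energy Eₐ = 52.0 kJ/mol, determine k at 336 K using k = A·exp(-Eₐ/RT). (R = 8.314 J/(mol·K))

3.01e+03 s⁻¹

Step 1: Use the Arrhenius equation: k = A × exp(-Eₐ/RT)
Step 2: Convert Eₐ to J/mol: 52.0 kJ/mol = 52000 J/mol
Step 3: Calculate the exponent: -Eₐ/(RT) = -52000/(8.314 × 336) = -18.61461
Step 4: k = 3.65e+11 × exp(-18.61461)
Step 5: k = 3.65e+11 × 8.23716e-09 = 3.0066e+03 s⁻¹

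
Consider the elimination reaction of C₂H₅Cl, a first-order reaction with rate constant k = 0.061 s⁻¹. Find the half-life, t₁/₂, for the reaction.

11.36 s

Step 1: For a first-order reaction, t₁/₂ = ln(2)/k
Step 2: t₁/₂ = ln(2)/0.061
Step 3: t₁/₂ = 0.6931/0.061 = 11.36 s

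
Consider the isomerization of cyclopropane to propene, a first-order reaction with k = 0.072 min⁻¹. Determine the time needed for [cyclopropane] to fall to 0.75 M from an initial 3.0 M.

19.25 min

Step 1: For first-order: t = ln([cyclopropane]₀/[cyclopropane])/k
Step 2: t = ln(3.0/0.75)/0.072
Step 3: t = ln(4)/0.072
Step 4: t = 1.386/0.072 = 19.25 min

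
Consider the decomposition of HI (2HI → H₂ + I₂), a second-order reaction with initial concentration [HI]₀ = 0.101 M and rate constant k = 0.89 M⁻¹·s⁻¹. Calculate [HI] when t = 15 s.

0.04301 M

Step 1: For a second-order reaction: 1/[HI] = 1/[HI]₀ + kt
Step 2: 1/[HI] = 1/0.101 + 0.89 × 15
Step 3: 1/[HI] = 9.901 + 13.35 = 23.25
Step 4: [HI] = 1/23.25 = 0.04301 M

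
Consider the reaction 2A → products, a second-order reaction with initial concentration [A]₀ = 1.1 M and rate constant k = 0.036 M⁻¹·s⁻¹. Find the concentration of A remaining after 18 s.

0.6422 M

Step 1: For a second-order reaction: 1/[A] = 1/[A]₀ + kt
Step 2: 1/[A] = 1/1.1 + 0.036 × 18
Step 3: 1/[A] = 0.9091 + 0.648 = 1.557
Step 4: [A] = 1/1.557 = 0.6422 M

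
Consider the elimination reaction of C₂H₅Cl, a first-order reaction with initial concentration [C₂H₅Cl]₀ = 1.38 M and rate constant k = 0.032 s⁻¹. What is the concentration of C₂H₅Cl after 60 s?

0.2023 M

Step 1: For a first-order reaction: [C₂H₅Cl] = [C₂H₅Cl]₀ × e^(-kt)
Step 2: [C₂H₅Cl] = 1.38 × e^(-0.032 × 60)
Step 3: [C₂H₅Cl] = 1.38 × e^(-1.92)
Step 4: [C₂H₅Cl] = 1.38 × 0.146607 = 0.2023 M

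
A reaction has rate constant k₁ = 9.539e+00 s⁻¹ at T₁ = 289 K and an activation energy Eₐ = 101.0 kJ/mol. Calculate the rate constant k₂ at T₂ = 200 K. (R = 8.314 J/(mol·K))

7.173e-08 s⁻¹

Step 1: Use the two-temperature Arrhenius form: ln(k₂/k₁) = -Eₐ/R × (1/T₂ - 1/T₁)
Step 2: Convert Eₐ to J/mol: 101.0 kJ/mol = 101000 J/mol
Step 3: 1/T₂ - 1/T₁ = 1/200 - 1/289 = 1.539792e-03 K⁻¹
Step 4: ln(k₂/k₁) = -101000/8.314 × 1.539792e-03 = -18.70568
Step 5: k₂ = k₁ × exp(-18.70568) = 9.539e+00 × 7.52015e-09 = 7.173e-08 s⁻¹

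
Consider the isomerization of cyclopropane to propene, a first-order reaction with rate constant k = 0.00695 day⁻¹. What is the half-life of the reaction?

99.73 day

Step 1: For a first-order reaction, t₁/₂ = ln(2)/k
Step 2: t₁/₂ = ln(2)/0.00695
Step 3: t₁/₂ = 0.6931/0.00695 = 99.73 day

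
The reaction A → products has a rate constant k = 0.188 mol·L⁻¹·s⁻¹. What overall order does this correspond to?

zeroth order (0)

Step 1: The units of k for an nth-order reaction are (concentration)^(1-n)·(time)⁻¹.
Step 2: Here k has units mol·L⁻¹·s⁻¹, so the concentration exponent is 1.
Step 3: 1 - n = 1 ⇒ n = 0. The reaction is zeroth order.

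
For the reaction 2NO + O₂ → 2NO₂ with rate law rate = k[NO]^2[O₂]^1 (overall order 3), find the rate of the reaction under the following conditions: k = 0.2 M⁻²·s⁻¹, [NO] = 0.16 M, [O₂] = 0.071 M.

0.0003635 M/s

Step 1: The rate law is rate = k[NO]^2[O₂]^1, overall order = 2+1 = 3
Step 2: Substitute values: rate = 0.2 × (0.16)^2 × (0.071)^1
Step 3: rate = 0.2 × 0.0256 × 0.071 = 0.00036352 M/s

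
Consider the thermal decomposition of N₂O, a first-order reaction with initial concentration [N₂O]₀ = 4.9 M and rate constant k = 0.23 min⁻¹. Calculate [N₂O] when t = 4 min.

1.953 M

Step 1: For a first-order reaction: [N₂O] = [N₂O]₀ × e^(-kt)
Step 2: [N₂O] = 4.9 × e^(-0.23 × 4)
Step 3: [N₂O] = 4.9 × e^(-0.92)
Step 4: [N₂O] = 4.9 × 0.398519 = 1.953 M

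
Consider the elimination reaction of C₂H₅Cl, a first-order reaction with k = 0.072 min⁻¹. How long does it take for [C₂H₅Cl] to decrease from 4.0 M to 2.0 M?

9.627 min

Step 1: For first-order: t = ln([C₂H₅Cl]₀/[C₂H₅Cl])/k
Step 2: t = ln(4.0/2.0)/0.072
Step 3: t = ln(2)/0.072
Step 4: t = 0.6931/0.072 = 9.627 min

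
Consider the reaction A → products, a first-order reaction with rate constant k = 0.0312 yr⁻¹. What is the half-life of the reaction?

22.22 yr

Step 1: For a first-order reaction, t₁/₂ = ln(2)/k
Step 2: t₁/₂ = ln(2)/0.0312
Step 3: t₁/₂ = 0.6931/0.0312 = 22.22 yr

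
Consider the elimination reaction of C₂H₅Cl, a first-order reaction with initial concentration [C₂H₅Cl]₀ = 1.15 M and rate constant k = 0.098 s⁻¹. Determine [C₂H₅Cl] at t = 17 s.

0.2174 M

Step 1: For a first-order reaction: [C₂H₅Cl] = [C₂H₅Cl]₀ × e^(-kt)
Step 2: [C₂H₅Cl] = 1.15 × e^(-0.098 × 17)
Step 3: [C₂H₅Cl] = 1.15 × e^(-1.666)
Step 4: [C₂H₅Cl] = 1.15 × 0.189002 = 0.2174 M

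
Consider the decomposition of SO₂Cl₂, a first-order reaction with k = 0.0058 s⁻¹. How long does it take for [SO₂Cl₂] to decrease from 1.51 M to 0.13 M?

422.8 s

Step 1: For first-order: t = ln([SO₂Cl₂]₀/[SO₂Cl₂])/k
Step 2: t = ln(1.51/0.13)/0.0058
Step 3: t = ln(11.62)/0.0058
Step 4: t = 2.452/0.0058 = 422.8 s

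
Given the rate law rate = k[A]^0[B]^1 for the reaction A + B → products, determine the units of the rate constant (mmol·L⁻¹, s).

s⁻¹

Step 1: Overall order = 0 + 1 = 1.
Step 2: rate has units mmol·L⁻¹·s⁻¹; [A]^0[B]^1 has units (mmol·L⁻¹)^1.
Step 3: k = rate/([A]^0[B]^1), so units of k = (mmol·L⁻¹)^(1-1)·s⁻¹ = s⁻¹.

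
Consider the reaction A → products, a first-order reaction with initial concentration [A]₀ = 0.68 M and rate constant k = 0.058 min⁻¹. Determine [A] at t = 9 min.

0.4035 M

Step 1: For a first-order reaction: [A] = [A]₀ × e^(-kt)
Step 2: [A] = 0.68 × e^(-0.058 × 9)
Step 3: [A] = 0.68 × e^(-0.522)
Step 4: [A] = 0.68 × 0.593333 = 0.4035 M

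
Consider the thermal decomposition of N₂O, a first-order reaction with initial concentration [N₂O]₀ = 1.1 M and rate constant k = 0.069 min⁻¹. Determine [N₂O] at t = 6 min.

0.7271 M

Step 1: For a first-order reaction: [N₂O] = [N₂O]₀ × e^(-kt)
Step 2: [N₂O] = 1.1 × e^(-0.069 × 6)
Step 3: [N₂O] = 1.1 × e^(-0.414)
Step 4: [N₂O] = 1.1 × 0.661001 = 0.7271 M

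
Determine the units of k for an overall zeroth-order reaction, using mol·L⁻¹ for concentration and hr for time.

mol·L⁻¹·hr⁻¹

Step 1: For overall order n, rate = k × (concentration)^n.
Step 2: Rate has units mol·L⁻¹·hr⁻¹; concentration term has units (mol·L⁻¹)^0.
Step 3: k = rate / (concentration)^n, so units of k = (mol·L⁻¹)^(1-0)·hr⁻¹ = mol·L⁻¹·hr⁻¹.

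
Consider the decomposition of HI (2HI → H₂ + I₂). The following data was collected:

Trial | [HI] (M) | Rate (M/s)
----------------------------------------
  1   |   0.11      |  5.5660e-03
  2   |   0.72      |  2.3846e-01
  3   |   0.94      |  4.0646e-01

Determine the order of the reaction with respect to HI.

second order (2)

Step 1: Compare trials to find order n where rate₂/rate₁ = ([HI]₂/[HI]₁)^n
Step 2: rate₂/rate₁ = 2.3846e-01/5.5660e-03 = 42.84
Step 3: [HI]₂/[HI]₁ = 0.72/0.11 = 6.545
Step 4: n = ln(42.84)/ln(6.545) = 2.00 ≈ 2
Step 5: The reaction is second order in HI.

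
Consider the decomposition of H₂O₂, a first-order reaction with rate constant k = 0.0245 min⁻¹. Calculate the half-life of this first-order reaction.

28.29 min

Step 1: For a first-order reaction, t₁/₂ = ln(2)/k
Step 2: t₁/₂ = ln(2)/0.0245
Step 3: t₁/₂ = 0.6931/0.0245 = 28.29 min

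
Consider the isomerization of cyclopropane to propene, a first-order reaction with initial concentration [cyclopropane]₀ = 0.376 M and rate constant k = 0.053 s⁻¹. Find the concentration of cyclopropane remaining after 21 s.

0.1235 M

Step 1: For a first-order reaction: [cyclopropane] = [cyclopropane]₀ × e^(-kt)
Step 2: [cyclopropane] = 0.376 × e^(-0.053 × 21)
Step 3: [cyclopropane] = 0.376 × e^(-1.113)
Step 4: [cyclopropane] = 0.376 × 0.328572 = 0.1235 M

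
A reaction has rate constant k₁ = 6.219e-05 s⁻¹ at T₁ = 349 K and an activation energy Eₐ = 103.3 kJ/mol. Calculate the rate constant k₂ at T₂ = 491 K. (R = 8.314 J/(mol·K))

1.842e+00 s⁻¹

Step 1: Use the two-temperature Arrhenius form: ln(k₂/k₁) = -Eₐ/R × (1/T₂ - 1/T₁)
Step 2: Convert Eₐ to J/mol: 103.3 kJ/mol = 103300 J/mol
Step 3: 1/T₂ - 1/T₁ = 1/491 - 1/349 = -8.286696e-04 K⁻¹
Step 4: ln(k₂/k₁) = -103300/8.314 × -8.286696e-04 = 10.29608
Step 5: k₂ = k₁ × exp(10.29608) = 6.219e-05 × 2.96163e+04 = 1.842e+00 s⁻¹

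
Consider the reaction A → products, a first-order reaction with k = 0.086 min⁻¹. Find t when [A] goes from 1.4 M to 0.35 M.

16.12 min

Step 1: For first-order: t = ln([A]₀/[A])/k
Step 2: t = ln(1.4/0.35)/0.086
Step 3: t = ln(4)/0.086
Step 4: t = 1.386/0.086 = 16.12 min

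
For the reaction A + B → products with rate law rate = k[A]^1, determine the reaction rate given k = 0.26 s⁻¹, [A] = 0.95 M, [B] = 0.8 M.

0.247 M/s

Step 1: The rate law is rate = k[A]^1
Step 2: Note that the rate does not depend on [B] (zero order in B).
Step 3: rate = 0.26 × (0.95)^1 = 0.247 M/s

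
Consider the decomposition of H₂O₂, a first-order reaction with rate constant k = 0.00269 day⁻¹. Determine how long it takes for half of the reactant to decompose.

257.7 day

Step 1: For a first-order reaction, t₁/₂ = ln(2)/k
Step 2: t₁/₂ = ln(2)/0.00269
Step 3: t₁/₂ = 0.6931/0.00269 = 257.7 day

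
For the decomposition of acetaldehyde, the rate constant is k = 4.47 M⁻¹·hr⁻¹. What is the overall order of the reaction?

second order (2)

Step 1: The units of k for an nth-order reaction are (concentration)^(1-n)·(time)⁻¹.
Step 2: Here k has units M⁻¹·hr⁻¹, so the concentration exponent is -1.
Step 3: 1 - n = -1 ⇒ n = 2. The reaction is second order.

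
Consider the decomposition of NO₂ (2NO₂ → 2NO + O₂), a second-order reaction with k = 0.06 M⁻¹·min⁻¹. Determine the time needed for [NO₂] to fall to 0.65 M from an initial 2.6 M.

19.23 min

Step 1: For second-order: t = (1/[NO₂] - 1/[NO₂]₀)/k
Step 2: t = (1/0.65 - 1/2.6)/0.06
Step 3: t = (1.538 - 0.3846)/0.06
Step 4: t = 1.154/0.06 = 19.23 min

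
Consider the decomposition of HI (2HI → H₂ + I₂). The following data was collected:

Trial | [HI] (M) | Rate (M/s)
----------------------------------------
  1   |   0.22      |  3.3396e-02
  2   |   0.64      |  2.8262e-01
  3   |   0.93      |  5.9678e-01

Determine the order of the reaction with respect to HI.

second order (2)

Step 1: Compare trials to find order n where rate₂/rate₁ = ([HI]₂/[HI]₁)^n
Step 2: rate₂/rate₁ = 2.8262e-01/3.3396e-02 = 8.463
Step 3: [HI]₂/[HI]₁ = 0.64/0.22 = 2.909
Step 4: n = ln(8.463)/ln(2.909) = 2.00 ≈ 2
Step 5: The reaction is second order in HI.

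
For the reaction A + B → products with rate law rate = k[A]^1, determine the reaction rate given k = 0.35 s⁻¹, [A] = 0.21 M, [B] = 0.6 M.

0.0735 M/s

Step 1: The rate law is rate = k[A]^1
Step 2: Note that the rate does not depend on [B] (zero order in B).
Step 3: rate = 0.35 × (0.21)^1 = 0.0735 M/s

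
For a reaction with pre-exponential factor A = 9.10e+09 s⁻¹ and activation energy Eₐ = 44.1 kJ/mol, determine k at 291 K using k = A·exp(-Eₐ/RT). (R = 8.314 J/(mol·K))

1.10e+02 s⁻¹

Step 1: Use the Arrhenius equation: k = A × exp(-Eₐ/RT)
Step 2: Convert Eₐ to J/mol: 44.1 kJ/mol = 44100 J/mol
Step 3: Calculate the exponent: -Eₐ/(RT) = -44100/(8.314 × 291) = -18.22786
Step 4: k = 9.10e+09 × exp(-18.22786)
Step 5: k = 9.10e+09 × 1.21267e-08 = 1.1035e+02 s⁻¹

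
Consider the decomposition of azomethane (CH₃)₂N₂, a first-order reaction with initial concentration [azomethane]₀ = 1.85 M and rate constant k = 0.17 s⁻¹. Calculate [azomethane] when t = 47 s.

0.0006268 M

Step 1: For a first-order reaction: [azomethane] = [azomethane]₀ × e^(-kt)
Step 2: [azomethane] = 1.85 × e^(-0.17 × 47)
Step 3: [azomethane] = 1.85 × e^(-7.99)
Step 4: [azomethane] = 1.85 × 0.000338834 = 0.0006268 M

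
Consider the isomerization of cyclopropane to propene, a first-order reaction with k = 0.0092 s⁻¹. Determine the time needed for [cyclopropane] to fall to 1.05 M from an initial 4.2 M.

150.7 s

Step 1: For first-order: t = ln([cyclopropane]₀/[cyclopropane])/k
Step 2: t = ln(4.2/1.05)/0.0092
Step 3: t = ln(4)/0.0092
Step 4: t = 1.386/0.0092 = 150.7 s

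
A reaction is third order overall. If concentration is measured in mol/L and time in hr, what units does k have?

(mol/L)⁻²·hr⁻¹

Step 1: For overall order n, rate = k × (concentration)^n.
Step 2: Rate has units mol/L·hr⁻¹; concentration term has units (mol/L)^3.
Step 3: k = rate / (concentration)^n, so units of k = (mol/L)^(1-3)·hr⁻¹ = (mol/L)⁻²·hr⁻¹.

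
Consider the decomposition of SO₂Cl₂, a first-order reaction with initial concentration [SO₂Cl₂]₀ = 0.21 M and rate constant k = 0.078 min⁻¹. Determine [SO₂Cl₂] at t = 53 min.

0.003364 M

Step 1: For a first-order reaction: [SO₂Cl₂] = [SO₂Cl₂]₀ × e^(-kt)
Step 2: [SO₂Cl₂] = 0.21 × e^(-0.078 × 53)
Step 3: [SO₂Cl₂] = 0.21 × e^(-4.134)
Step 4: [SO₂Cl₂] = 0.21 × 0.0160187 = 0.003364 M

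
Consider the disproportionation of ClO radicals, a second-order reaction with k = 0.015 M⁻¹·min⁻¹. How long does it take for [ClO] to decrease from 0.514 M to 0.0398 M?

1545 min

Step 1: For second-order: t = (1/[ClO] - 1/[ClO]₀)/k
Step 2: t = (1/0.0398 - 1/0.514)/0.015
Step 3: t = (25.13 - 1.946)/0.015
Step 4: t = 23.18/0.015 = 1545 min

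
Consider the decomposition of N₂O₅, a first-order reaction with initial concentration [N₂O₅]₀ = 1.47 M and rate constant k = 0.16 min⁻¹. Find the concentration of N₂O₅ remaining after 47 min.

0.0007969 M

Step 1: For a first-order reaction: [N₂O₅] = [N₂O₅]₀ × e^(-kt)
Step 2: [N₂O₅] = 1.47 × e^(-0.16 × 47)
Step 3: [N₂O₅] = 1.47 × e^(-7.52)
Step 4: [N₂O₅] = 1.47 × 0.000542133 = 0.0007969 M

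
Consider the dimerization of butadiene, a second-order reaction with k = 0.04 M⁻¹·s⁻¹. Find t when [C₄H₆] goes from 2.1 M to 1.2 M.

8.929 s

Step 1: For second-order: t = (1/[C₄H₆] - 1/[C₄H₆]₀)/k
Step 2: t = (1/1.2 - 1/2.1)/0.04
Step 3: t = (0.8333 - 0.4762)/0.04
Step 4: t = 0.3571/0.04 = 8.929 s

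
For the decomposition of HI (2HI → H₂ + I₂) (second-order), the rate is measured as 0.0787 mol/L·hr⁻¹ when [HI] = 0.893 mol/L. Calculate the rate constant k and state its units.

0.09869 (mol/L)⁻¹·hr⁻¹

Step 1: rate = k[HI]^2, so k = rate / [HI]^2.
Step 2: k = 0.0787 / (0.893)^2 = 0.0787 / 0.7974.
Step 3: k = 0.09869 (mol/L)⁻¹·hr⁻¹.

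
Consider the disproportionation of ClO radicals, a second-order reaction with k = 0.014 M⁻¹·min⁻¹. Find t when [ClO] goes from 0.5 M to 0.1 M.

571.4 min

Step 1: For second-order: t = (1/[ClO] - 1/[ClO]₀)/k
Step 2: t = (1/0.1 - 1/0.5)/0.014
Step 3: t = (10 - 2)/0.014
Step 4: t = 8/0.014 = 571.4 min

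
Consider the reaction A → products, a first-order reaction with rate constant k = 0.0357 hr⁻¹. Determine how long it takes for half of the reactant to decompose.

19.42 hr

Step 1: For a first-order reaction, t₁/₂ = ln(2)/k
Step 2: t₁/₂ = ln(2)/0.0357
Step 3: t₁/₂ = 0.6931/0.0357 = 19.42 hr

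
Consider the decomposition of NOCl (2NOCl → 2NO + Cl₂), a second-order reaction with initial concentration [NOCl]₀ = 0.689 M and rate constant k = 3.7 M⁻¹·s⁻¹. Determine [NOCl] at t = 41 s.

0.006529 M

Step 1: For a second-order reaction: 1/[NOCl] = 1/[NOCl]₀ + kt
Step 2: 1/[NOCl] = 1/0.689 + 3.7 × 41
Step 3: 1/[NOCl] = 1.451 + 151.7 = 153.2
Step 4: [NOCl] = 1/153.2 = 0.006529 M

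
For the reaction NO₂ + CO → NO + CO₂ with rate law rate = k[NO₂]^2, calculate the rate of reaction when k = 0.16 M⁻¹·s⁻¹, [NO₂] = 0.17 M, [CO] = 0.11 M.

0.004624 M/s

Step 1: The rate law is rate = k[NO₂]^2
Step 2: Note that the rate does not depend on [CO] (zero order in CO).
Step 3: rate = 0.16 × (0.17)^2 = 0.004624 M/s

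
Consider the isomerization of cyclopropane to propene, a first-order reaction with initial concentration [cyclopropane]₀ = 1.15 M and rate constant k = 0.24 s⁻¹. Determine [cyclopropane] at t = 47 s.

1.452e-05 M

Step 1: For a first-order reaction: [cyclopropane] = [cyclopropane]₀ × e^(-kt)
Step 2: [cyclopropane] = 1.15 × e^(-0.24 × 47)
Step 3: [cyclopropane] = 1.15 × e^(-11.28)
Step 4: [cyclopropane] = 1.15 × 1.26229e-05 = 1.452e-05 M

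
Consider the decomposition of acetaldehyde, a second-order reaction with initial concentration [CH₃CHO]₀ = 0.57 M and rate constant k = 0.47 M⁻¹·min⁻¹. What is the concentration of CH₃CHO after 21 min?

0.08603 M

Step 1: For a second-order reaction: 1/[CH₃CHO] = 1/[CH₃CHO]₀ + kt
Step 2: 1/[CH₃CHO] = 1/0.57 + 0.47 × 21
Step 3: 1/[CH₃CHO] = 1.754 + 9.87 = 11.62
Step 4: [CH₃CHO] = 1/11.62 = 0.08603 M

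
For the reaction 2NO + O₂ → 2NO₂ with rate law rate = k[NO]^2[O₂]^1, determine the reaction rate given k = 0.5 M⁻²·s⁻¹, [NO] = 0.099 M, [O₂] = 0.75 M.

0.003675 M/s

Step 1: The rate law is rate = k[NO]^2[O₂]^1
Step 2: Substitute: rate = 0.5 × (0.099)^2 × (0.75)^1
Step 3: rate = 0.5 × 0.009801 × 0.75 = 0.00367538 M/s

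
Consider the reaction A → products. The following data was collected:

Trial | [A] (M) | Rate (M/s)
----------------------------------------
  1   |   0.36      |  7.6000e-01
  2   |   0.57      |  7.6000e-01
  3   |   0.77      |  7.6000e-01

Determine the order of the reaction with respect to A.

zeroth order (0)

Step 1: Compare trials - when concentration changes, rate stays constant.
Step 2: rate₂/rate₁ = 7.6000e-01/7.6000e-01 = 1
Step 3: [A]₂/[A]₁ = 0.57/0.36 = 1.583
Step 4: Since rate ratio ≈ (conc ratio)^0, the reaction is zeroth order.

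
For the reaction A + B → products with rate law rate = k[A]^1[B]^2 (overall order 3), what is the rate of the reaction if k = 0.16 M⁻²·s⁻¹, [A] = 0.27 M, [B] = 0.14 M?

0.0008467 M/s

Step 1: The rate law is rate = k[A]^1[B]^2, overall order = 1+2 = 3
Step 2: Substitute values: rate = 0.16 × (0.27)^1 × (0.14)^2
Step 3: rate = 0.16 × 0.27 × 0.0196 = 0.00084672 M/s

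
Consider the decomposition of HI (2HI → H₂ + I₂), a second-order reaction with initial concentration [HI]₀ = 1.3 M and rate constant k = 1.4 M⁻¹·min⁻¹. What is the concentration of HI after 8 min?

0.08355 M

Step 1: For a second-order reaction: 1/[HI] = 1/[HI]₀ + kt
Step 2: 1/[HI] = 1/1.3 + 1.4 × 8
Step 3: 1/[HI] = 0.7692 + 11.2 = 11.97
Step 4: [HI] = 1/11.97 = 0.08355 M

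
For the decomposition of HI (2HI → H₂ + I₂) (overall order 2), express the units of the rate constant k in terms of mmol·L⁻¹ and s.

(mmol·L⁻¹)⁻¹·s⁻¹

Step 1: For overall order n, rate = k × (concentration)^n.
Step 2: Rate has units mmol·L⁻¹·s⁻¹; concentration term has units (mmol·L⁻¹)^2.
Step 3: k = rate / (concentration)^n, so units of k = (mmol·L⁻¹)^(1-2)·s⁻¹ = (mmol·L⁻¹)⁻¹·s⁻¹.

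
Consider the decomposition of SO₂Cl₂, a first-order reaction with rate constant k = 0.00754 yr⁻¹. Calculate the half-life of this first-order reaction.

91.93 yr

Step 1: For a first-order reaction, t₁/₂ = ln(2)/k
Step 2: t₁/₂ = ln(2)/0.00754
Step 3: t₁/₂ = 0.6931/0.00754 = 91.93 yr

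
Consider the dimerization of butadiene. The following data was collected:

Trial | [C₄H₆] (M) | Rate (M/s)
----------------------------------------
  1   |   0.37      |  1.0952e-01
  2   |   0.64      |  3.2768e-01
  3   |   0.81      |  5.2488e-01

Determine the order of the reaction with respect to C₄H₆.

second order (2)

Step 1: Compare trials to find order n where rate₂/rate₁ = ([C₄H₆]₂/[C₄H₆]₁)^n
Step 2: rate₂/rate₁ = 3.2768e-01/1.0952e-01 = 2.992
Step 3: [C₄H₆]₂/[C₄H₆]₁ = 0.64/0.37 = 1.73
Step 4: n = ln(2.992)/ln(1.73) = 2.00 ≈ 2
Step 5: The reaction is second order in C₄H₆.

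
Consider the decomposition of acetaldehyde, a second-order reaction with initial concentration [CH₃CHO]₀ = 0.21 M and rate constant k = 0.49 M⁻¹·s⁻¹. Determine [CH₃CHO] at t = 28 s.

0.05411 M

Step 1: For a second-order reaction: 1/[CH₃CHO] = 1/[CH₃CHO]₀ + kt
Step 2: 1/[CH₃CHO] = 1/0.21 + 0.49 × 28
Step 3: 1/[CH₃CHO] = 4.762 + 13.72 = 18.48
Step 4: [CH₃CHO] = 1/18.48 = 0.05411 M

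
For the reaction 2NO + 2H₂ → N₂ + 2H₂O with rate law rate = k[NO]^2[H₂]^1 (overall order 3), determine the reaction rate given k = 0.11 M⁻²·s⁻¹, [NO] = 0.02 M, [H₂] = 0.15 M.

6.6e-06 M/s

Step 1: The rate law is rate = k[NO]^2[H₂]^1, overall order = 2+1 = 3
Step 2: Substitute values: rate = 0.11 × (0.02)^2 × (0.15)^1
Step 3: rate = 0.11 × 0.0004 × 0.15 = 6.6e-06 M/s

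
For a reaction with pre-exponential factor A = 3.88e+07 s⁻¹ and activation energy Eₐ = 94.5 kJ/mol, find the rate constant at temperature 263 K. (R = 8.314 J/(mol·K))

6.60e-12 s⁻¹

Step 1: Use the Arrhenius equation: k = A × exp(-Eₐ/RT)
Step 2: Convert Eₐ to J/mol: 94.5 kJ/mol = 94500 J/mol
Step 3: Calculate the exponent: -Eₐ/(RT) = -94500/(8.314 × 263) = -43.21814
Step 4: k = 3.88e+07 × exp(-43.21814)
Step 5: k = 3.88e+07 × 1.70059e-19 = 6.5983e-12 s⁻¹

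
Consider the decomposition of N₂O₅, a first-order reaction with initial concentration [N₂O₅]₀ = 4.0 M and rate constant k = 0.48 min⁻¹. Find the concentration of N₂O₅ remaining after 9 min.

0.0532 M

Step 1: For a first-order reaction: [N₂O₅] = [N₂O₅]₀ × e^(-kt)
Step 2: [N₂O₅] = 4.0 × e^(-0.48 × 9)
Step 3: [N₂O₅] = 4.0 × e^(-4.32)
Step 4: [N₂O₅] = 4.0 × 0.0132999 = 0.0532 M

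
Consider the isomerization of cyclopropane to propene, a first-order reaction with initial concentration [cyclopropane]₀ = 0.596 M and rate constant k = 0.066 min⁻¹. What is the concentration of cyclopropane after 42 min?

0.03727 M

Step 1: For a first-order reaction: [cyclopropane] = [cyclopropane]₀ × e^(-kt)
Step 2: [cyclopropane] = 0.596 × e^(-0.066 × 42)
Step 3: [cyclopropane] = 0.596 × e^(-2.772)
Step 4: [cyclopropane] = 0.596 × 0.0625368 = 0.03727 M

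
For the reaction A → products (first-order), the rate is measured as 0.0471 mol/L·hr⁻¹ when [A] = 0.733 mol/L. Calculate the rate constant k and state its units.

0.06426 hr⁻¹

Step 1: rate = k[A]^1, so k = rate / [A]^1.
Step 2: k = 0.0471 / (0.733)^1 = 0.0471 / 0.733.
Step 3: k = 0.06426 hr⁻¹.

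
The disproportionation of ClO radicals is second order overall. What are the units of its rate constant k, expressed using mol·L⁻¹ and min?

(mol·L⁻¹)⁻¹·min⁻¹

Step 1: For overall order n, rate = k × (concentration)^n.
Step 2: Rate has units mol·L⁻¹·min⁻¹; concentration term has units (mol·L⁻¹)^2.
Step 3: k = rate / (concentration)^n, so units of k = (mol·L⁻¹)^(1-2)·min⁻¹ = (mol·L⁻¹)⁻¹·min⁻¹.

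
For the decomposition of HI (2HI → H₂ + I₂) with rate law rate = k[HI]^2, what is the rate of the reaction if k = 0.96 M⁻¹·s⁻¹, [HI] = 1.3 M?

1.622 M/s

Step 1: Identify the rate law: rate = k[HI]^2
Step 2: Substitute values: rate = 0.96 × (1.3)^2
Step 3: Calculate: rate = 0.96 × 1.69 = 1.6224 M/s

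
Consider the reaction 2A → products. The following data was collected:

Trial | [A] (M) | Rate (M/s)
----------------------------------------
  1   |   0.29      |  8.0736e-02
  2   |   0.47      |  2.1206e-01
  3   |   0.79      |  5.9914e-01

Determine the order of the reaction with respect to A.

second order (2)

Step 1: Compare trials to find order n where rate₂/rate₁ = ([A]₂/[A]₁)^n
Step 2: rate₂/rate₁ = 2.1206e-01/8.0736e-02 = 2.627
Step 3: [A]₂/[A]₁ = 0.47/0.29 = 1.621
Step 4: n = ln(2.627)/ln(1.621) = 2.00 ≈ 2
Step 5: The reaction is second order in A.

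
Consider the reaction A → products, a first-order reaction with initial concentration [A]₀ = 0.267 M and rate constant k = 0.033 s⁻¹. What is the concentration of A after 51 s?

0.04961 M

Step 1: For a first-order reaction: [A] = [A]₀ × e^(-kt)
Step 2: [A] = 0.267 × e^(-0.033 × 51)
Step 3: [A] = 0.267 × e^(-1.683)
Step 4: [A] = 0.267 × 0.185816 = 0.04961 M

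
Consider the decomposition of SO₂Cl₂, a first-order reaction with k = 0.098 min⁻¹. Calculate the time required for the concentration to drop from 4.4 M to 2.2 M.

7.073 min

Step 1: For first-order: t = ln([SO₂Cl₂]₀/[SO₂Cl₂])/k
Step 2: t = ln(4.4/2.2)/0.098
Step 3: t = ln(2)/0.098
Step 4: t = 0.6931/0.098 = 7.073 min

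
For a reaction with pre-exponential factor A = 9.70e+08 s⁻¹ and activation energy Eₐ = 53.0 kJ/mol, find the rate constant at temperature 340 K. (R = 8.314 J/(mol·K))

6.98e+00 s⁻¹

Step 1: Use the Arrhenius equation: k = A × exp(-Eₐ/RT)
Step 2: Convert Eₐ to J/mol: 53.0 kJ/mol = 53000 J/mol
Step 3: Calculate the exponent: -Eₐ/(RT) = -53000/(8.314 × 340) = -18.74938
Step 4: k = 9.70e+08 × exp(-18.74938)
Step 5: k = 9.70e+08 × 7.19859e-09 = 6.9826e+00 s⁻¹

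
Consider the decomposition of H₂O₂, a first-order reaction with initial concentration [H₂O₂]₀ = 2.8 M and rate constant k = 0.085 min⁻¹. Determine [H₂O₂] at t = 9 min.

1.303 M

Step 1: For a first-order reaction: [H₂O₂] = [H₂O₂]₀ × e^(-kt)
Step 2: [H₂O₂] = 2.8 × e^(-0.085 × 9)
Step 3: [H₂O₂] = 2.8 × e^(-0.765)
Step 4: [H₂O₂] = 2.8 × 0.465334 = 1.303 M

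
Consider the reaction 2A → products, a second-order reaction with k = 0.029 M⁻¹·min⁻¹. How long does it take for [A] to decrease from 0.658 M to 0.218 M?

105.8 min

Step 1: For second-order: t = (1/[A] - 1/[A]₀)/k
Step 2: t = (1/0.218 - 1/0.658)/0.029
Step 3: t = (4.587 - 1.52)/0.029
Step 4: t = 3.067/0.029 = 105.8 min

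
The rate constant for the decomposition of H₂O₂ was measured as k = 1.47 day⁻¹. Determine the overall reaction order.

first order (1)

Step 1: The units of k for an nth-order reaction are (concentration)^(1-n)·(time)⁻¹.
Step 2: Here k has units day⁻¹, so the concentration exponent is 0.
Step 3: 1 - n = 0 ⇒ n = 1. The reaction is first order.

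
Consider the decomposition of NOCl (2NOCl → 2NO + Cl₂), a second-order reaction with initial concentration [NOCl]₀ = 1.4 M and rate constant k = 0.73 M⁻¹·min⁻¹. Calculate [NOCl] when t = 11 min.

0.1144 M

Step 1: For a second-order reaction: 1/[NOCl] = 1/[NOCl]₀ + kt
Step 2: 1/[NOCl] = 1/1.4 + 0.73 × 11
Step 3: 1/[NOCl] = 0.7143 + 8.03 = 8.744
Step 4: [NOCl] = 1/8.744 = 0.1144 M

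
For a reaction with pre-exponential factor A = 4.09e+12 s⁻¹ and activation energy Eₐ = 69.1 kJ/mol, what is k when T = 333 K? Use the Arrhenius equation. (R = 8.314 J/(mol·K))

5.92e+01 s⁻¹

Step 1: Use the Arrhenius equation: k = A × exp(-Eₐ/RT)
Step 2: Convert Eₐ to J/mol: 69.1 kJ/mol = 69100 J/mol
Step 3: Calculate the exponent: -Eₐ/(RT) = -69100/(8.314 × 333) = -24.95881
Step 4: k = 4.09e+12 × exp(-24.95881)
Step 5: k = 4.09e+12 × 1.44719e-11 = 5.9190e+01 s⁻¹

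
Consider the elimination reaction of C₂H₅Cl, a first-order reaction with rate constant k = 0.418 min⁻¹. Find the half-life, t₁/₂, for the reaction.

1.658 min

Step 1: For a first-order reaction, t₁/₂ = ln(2)/k
Step 2: t₁/₂ = ln(2)/0.418
Step 3: t₁/₂ = 0.6931/0.418 = 1.658 min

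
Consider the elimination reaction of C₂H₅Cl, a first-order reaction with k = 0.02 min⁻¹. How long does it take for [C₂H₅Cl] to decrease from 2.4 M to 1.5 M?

23.5 min

Step 1: For first-order: t = ln([C₂H₅Cl]₀/[C₂H₅Cl])/k
Step 2: t = ln(2.4/1.5)/0.02
Step 3: t = ln(1.6)/0.02
Step 4: t = 0.47/0.02 = 23.5 min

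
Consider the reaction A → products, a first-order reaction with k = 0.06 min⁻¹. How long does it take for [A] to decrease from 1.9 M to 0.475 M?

23.1 min

Step 1: For first-order: t = ln([A]₀/[A])/k
Step 2: t = ln(1.9/0.475)/0.06
Step 3: t = ln(4)/0.06
Step 4: t = 1.386/0.06 = 23.1 min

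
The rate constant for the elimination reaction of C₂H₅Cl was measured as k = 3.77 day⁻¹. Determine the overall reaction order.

first order (1)

Step 1: The units of k for an nth-order reaction are (concentration)^(1-n)·(time)⁻¹.
Step 2: Here k has units day⁻¹, so the concentration exponent is 0.
Step 3: 1 - n = 0 ⇒ n = 1. The reaction is first order.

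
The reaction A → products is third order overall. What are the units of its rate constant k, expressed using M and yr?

M⁻²·yr⁻¹

Step 1: For overall order n, rate = k × (concentration)^n.
Step 2: Rate has units M·yr⁻¹; concentration term has units M^3.
Step 3: k = rate / (concentration)^n, so units of k = M^(1-3)·yr⁻¹ = M⁻²·yr⁻¹.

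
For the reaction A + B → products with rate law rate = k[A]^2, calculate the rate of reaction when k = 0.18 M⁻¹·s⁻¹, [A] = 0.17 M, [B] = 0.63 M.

0.005202 M/s

Step 1: The rate law is rate = k[A]^2
Step 2: Note that the rate does not depend on [B] (zero order in B).
Step 3: rate = 0.18 × (0.17)^2 = 0.005202 M/s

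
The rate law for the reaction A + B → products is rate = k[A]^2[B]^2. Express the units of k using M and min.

M⁻³·min⁻¹

Step 1: Overall order = 2 + 2 = 4.
Step 2: rate has units M·min⁻¹; [A]^2[B]^2 has units M^4.
Step 3: k = rate/([A]^2[B]^2), so units of k = M^(1-4)·min⁻¹ = M⁻³·min⁻¹.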